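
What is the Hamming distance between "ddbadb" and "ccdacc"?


Comparing "ddbadb" and "ccdacc" position by position:
  Position 0: 'd' vs 'c' => differ
  Position 1: 'd' vs 'c' => differ
  Position 2: 'b' vs 'd' => differ
  Position 3: 'a' vs 'a' => same
  Position 4: 'd' vs 'c' => differ
  Position 5: 'b' vs 'c' => differ
Total differences (Hamming distance): 5

5


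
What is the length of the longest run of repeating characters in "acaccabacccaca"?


Input: "acaccabacccaca"
Scanning for longest run:
  Position 1 ('c'): new char, reset run to 1
  Position 2 ('a'): new char, reset run to 1
  Position 3 ('c'): new char, reset run to 1
  Position 4 ('c'): continues run of 'c', length=2
  Position 5 ('a'): new char, reset run to 1
  Position 6 ('b'): new char, reset run to 1
  Position 7 ('a'): new char, reset run to 1
  Position 8 ('c'): new char, reset run to 1
  Position 9 ('c'): continues run of 'c', length=2
  Position 10 ('c'): continues run of 'c', length=3
  Position 11 ('a'): new char, reset run to 1
  Position 12 ('c'): new char, reset run to 1
  Position 13 ('a'): new char, reset run to 1
Longest run: 'c' with length 3

3


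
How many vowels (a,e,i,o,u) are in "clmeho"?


Input: clmeho
Checking each character:
  'c' at position 0: consonant
  'l' at position 1: consonant
  'm' at position 2: consonant
  'e' at position 3: vowel (running total: 1)
  'h' at position 4: consonant
  'o' at position 5: vowel (running total: 2)
Total vowels: 2

2


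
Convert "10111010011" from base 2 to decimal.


Input: "10111010011" in base 2
Positional expansion:
  Digit '1' (value 1) x 2^10 = 1024
  Digit '0' (value 0) x 2^9 = 0
  Digit '1' (value 1) x 2^8 = 256
  Digit '1' (value 1) x 2^7 = 128
  Digit '1' (value 1) x 2^6 = 64
  Digit '0' (value 0) x 2^5 = 0
  Digit '1' (value 1) x 2^4 = 16
  Digit '0' (value 0) x 2^3 = 0
  Digit '0' (value 0) x 2^2 = 0
  Digit '1' (value 1) x 2^1 = 2
  Digit '1' (value 1) x 2^0 = 1
Sum = 1491

1491


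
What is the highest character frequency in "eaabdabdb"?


Input: eaabdabdb
Character counts:
  'a': 3
  'b': 3
  'd': 2
  'e': 1
Maximum frequency: 3

3


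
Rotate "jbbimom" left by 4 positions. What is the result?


Input: "jbbimom", rotate left by 4
First 4 characters: "jbbi"
Remaining characters: "mom"
Concatenate remaining + first: "mom" + "jbbi" = "momjbbi"

momjbbi


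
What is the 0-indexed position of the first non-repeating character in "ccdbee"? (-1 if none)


Input: ccdbee
Character frequencies:
  'b': 1
  'c': 2
  'd': 1
  'e': 2
Scanning left to right for freq == 1:
  Position 0 ('c'): freq=2, skip
  Position 1 ('c'): freq=2, skip
  Position 2 ('d'): unique! => answer = 2

2


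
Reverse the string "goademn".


Input: goademn
Reading characters right to left:
  Position 6: 'n'
  Position 5: 'm'
  Position 4: 'e'
  Position 3: 'd'
  Position 2: 'a'
  Position 1: 'o'
  Position 0: 'g'
Reversed: nmedaog

nmedaog


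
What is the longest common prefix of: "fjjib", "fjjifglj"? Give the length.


Words: fjjib, fjjifglj
  Position 0: all 'f' => match
  Position 1: all 'j' => match
  Position 2: all 'j' => match
  Position 3: all 'i' => match
  Position 4: ('b', 'f') => mismatch, stop
LCP = "fjji" (length 4)

4


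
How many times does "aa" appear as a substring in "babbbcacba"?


Searching for "aa" in "babbbcacba"
Scanning each position:
  Position 0: "ba" => no
  Position 1: "ab" => no
  Position 2: "bb" => no
  Position 3: "bb" => no
  Position 4: "bc" => no
  Position 5: "ca" => no
  Position 6: "ac" => no
  Position 7: "cb" => no
  Position 8: "ba" => no
Total occurrences: 0

0


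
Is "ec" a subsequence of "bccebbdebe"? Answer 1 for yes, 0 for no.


Check if "ec" is a subsequence of "bccebbdebe"
Greedy scan:
  Position 0 ('b'): no match needed
  Position 1 ('c'): no match needed
  Position 2 ('c'): no match needed
  Position 3 ('e'): matches sub[0] = 'e'
  Position 4 ('b'): no match needed
  Position 5 ('b'): no match needed
  Position 6 ('d'): no match needed
  Position 7 ('e'): no match needed
  Position 8 ('b'): no match needed
  Position 9 ('e'): no match needed
Only matched 1/2 characters => not a subsequence

0


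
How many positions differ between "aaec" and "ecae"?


Comparing "aaec" and "ecae" position by position:
  Position 0: 'a' vs 'e' => DIFFER
  Position 1: 'a' vs 'c' => DIFFER
  Position 2: 'e' vs 'a' => DIFFER
  Position 3: 'c' vs 'e' => DIFFER
Positions that differ: 4

4


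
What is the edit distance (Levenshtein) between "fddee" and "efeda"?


Computing edit distance: "fddee" -> "efeda"
DP table:
           e    f    e    d    a
      0    1    2    3    4    5
  f   1    1    1    2    3    4
  d   2    2    2    2    2    3
  d   3    3    3    3    2    3
  e   4    3    4    3    3    3
  e   5    4    4    4    4    4
Edit distance = dp[5][5] = 4

4


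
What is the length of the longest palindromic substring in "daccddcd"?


Input: "daccddcd"
Checking substrings for palindromes:
  [3:7] "cddc" (len 4) => palindrome
  [5:8] "dcd" (len 3) => palindrome
  [2:4] "cc" (len 2) => palindrome
  [4:6] "dd" (len 2) => palindrome
Longest palindromic substring: "cddc" with length 4

4


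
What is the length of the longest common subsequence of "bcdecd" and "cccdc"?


LCS of "bcdecd" and "cccdc"
DP table:
           c    c    c    d    c
      0    0    0    0    0    0
  b   0    0    0    0    0    0
  c   0    1    1    1    1    1
  d   0    1    1    1    2    2
  e   0    1    1    1    2    2
  c   0    1    2    2    2    3
  d   0    1    2    2    3    3
LCS length = dp[6][5] = 3

3


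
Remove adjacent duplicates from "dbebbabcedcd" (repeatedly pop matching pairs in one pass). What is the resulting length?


Input: dbebbabcedcd
Stack-based adjacent duplicate removal:
  Read 'd': push. Stack: d
  Read 'b': push. Stack: db
  Read 'e': push. Stack: dbe
  Read 'b': push. Stack: dbeb
  Read 'b': matches stack top 'b' => pop. Stack: dbe
  Read 'a': push. Stack: dbea
  Read 'b': push. Stack: dbeab
  Read 'c': push. Stack: dbeabc
  Read 'e': push. Stack: dbeabce
  Read 'd': push. Stack: dbeabced
  Read 'c': push. Stack: dbeabcedc
  Read 'd': push. Stack: dbeabcedcd
Final stack: "dbeabcedcd" (length 10)

10


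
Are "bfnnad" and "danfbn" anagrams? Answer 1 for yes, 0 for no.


Strings: "bfnnad", "danfbn"
Sorted first:  abdfnn
Sorted second: abdfnn
Sorted forms match => anagrams

1


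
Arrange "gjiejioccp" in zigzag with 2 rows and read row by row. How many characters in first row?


Zigzag "gjiejioccp" into 2 rows:
Placing characters:
  'g' => row 0
  'j' => row 1
  'i' => row 0
  'e' => row 1
  'j' => row 0
  'i' => row 1
  'o' => row 0
  'c' => row 1
  'c' => row 0
  'p' => row 1
Rows:
  Row 0: "gijoc"
  Row 1: "jeicp"
First row length: 5

5


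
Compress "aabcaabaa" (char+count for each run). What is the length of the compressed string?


Input: aabcaabaa
Runs:
  'a' x 2 => "a2"
  'b' x 1 => "b1"
  'c' x 1 => "c1"
  'a' x 2 => "a2"
  'b' x 1 => "b1"
  'a' x 2 => "a2"
Compressed: "a2b1c1a2b1a2"
Compressed length: 12

12


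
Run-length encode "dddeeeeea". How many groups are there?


Input: dddeeeeea
Scanning for consecutive runs:
  Group 1: 'd' x 3 (positions 0-2)
  Group 2: 'e' x 5 (positions 3-7)
  Group 3: 'a' x 1 (positions 8-8)
Total groups: 3

3


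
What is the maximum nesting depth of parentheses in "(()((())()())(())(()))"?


Input: "(()((())()())(())(()))"
Tracking depth:
  Position 0 '(': depth becomes 1
  Position 1 '(': depth becomes 2
  Position 2 ')': depth becomes 1
  Position 3 '(': depth becomes 2
  Position 4 '(': depth becomes 3
  Position 5 '(': depth becomes 4
  Position 6 ')': depth becomes 3
  Position 7 ')': depth becomes 2
  Position 8 '(': depth becomes 3
  Position 9 ')': depth becomes 2
  Position 10 '(': depth becomes 3
  Position 11 ')': depth becomes 2
  Position 12 ')': depth becomes 1
  Position 13 '(': depth becomes 2
  Position 14 '(': depth becomes 3
  Position 15 ')': depth becomes 2
  Position 16 ')': depth becomes 1
  Position 17 '(': depth becomes 2
  Position 18 '(': depth becomes 3
  Position 19 ')': depth becomes 2
  Position 20 ')': depth becomes 1
  Position 21 ')': depth becomes 0
Maximum depth reached: 4

4


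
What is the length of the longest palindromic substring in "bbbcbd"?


Input: "bbbcbd"
Checking substrings for palindromes:
  [0:3] "bbb" (len 3) => palindrome
  [2:5] "bcb" (len 3) => palindrome
  [0:2] "bb" (len 2) => palindrome
  [1:3] "bb" (len 2) => palindrome
Longest palindromic substring: "bbb" with length 3

3


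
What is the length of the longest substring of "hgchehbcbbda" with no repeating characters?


Input: "hgchehbcbbda"
Sliding window (track last position of each char):
  Position 0 ('h'): window [0,0] length 1 -- new best
  Position 1 ('g'): window [0,1] length 2 -- new best
  Position 2 ('c'): window [0,2] length 3 -- new best
  Position 3 ('h'): repeat (last at 0), move window start to 1
  Position 3 ('h'): window [1,3] length 3
  Position 4 ('e'): window [1,4] length 4 -- new best
  Position 5 ('h'): repeat (last at 3), move window start to 4
  Position 5 ('h'): window [4,5] length 2
  Position 6 ('b'): window [4,6] length 3
  Position 7 ('c'): window [4,7] length 4
  Position 8 ('b'): repeat (last at 6), move window start to 7
  Position 8 ('b'): window [7,8] length 2
  Position 9 ('b'): repeat (last at 8), move window start to 9
  Position 9 ('b'): window [9,9] length 1
  Position 10 ('d'): window [9,10] length 2
  Position 11 ('a'): window [9,11] length 3
Longest substring with no repeats: "gche" with length 4

4


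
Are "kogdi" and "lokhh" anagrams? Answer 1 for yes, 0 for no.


Strings: "kogdi", "lokhh"
Sorted first:  dgiko
Sorted second: hhklo
Differ at position 0: 'd' vs 'h' => not anagrams

0


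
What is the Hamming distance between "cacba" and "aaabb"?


Comparing "cacba" and "aaabb" position by position:
  Position 0: 'c' vs 'a' => differ
  Position 1: 'a' vs 'a' => same
  Position 2: 'c' vs 'a' => differ
  Position 3: 'b' vs 'b' => same
  Position 4: 'a' vs 'b' => differ
Total differences (Hamming distance): 3

3


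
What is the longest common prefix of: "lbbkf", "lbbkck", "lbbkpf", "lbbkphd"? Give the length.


Words: lbbkf, lbbkck, lbbkpf, lbbkphd
  Position 0: all 'l' => match
  Position 1: all 'b' => match
  Position 2: all 'b' => match
  Position 3: all 'k' => match
  Position 4: ('f', 'c', 'p', 'p') => mismatch, stop
LCP = "lbbk" (length 4)

4


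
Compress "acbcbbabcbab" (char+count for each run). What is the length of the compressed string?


Input: acbcbbabcbab
Runs:
  'a' x 1 => "a1"
  'c' x 1 => "c1"
  'b' x 1 => "b1"
  'c' x 1 => "c1"
  'b' x 2 => "b2"
  'a' x 1 => "a1"
  'b' x 1 => "b1"
  'c' x 1 => "c1"
  'b' x 1 => "b1"
  'a' x 1 => "a1"
  'b' x 1 => "b1"
Compressed: "a1c1b1c1b2a1b1c1b1a1b1"
Compressed length: 22

22


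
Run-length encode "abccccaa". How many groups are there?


Input: abccccaa
Scanning for consecutive runs:
  Group 1: 'a' x 1 (positions 0-0)
  Group 2: 'b' x 1 (positions 1-1)
  Group 3: 'c' x 4 (positions 2-5)
  Group 4: 'a' x 2 (positions 6-7)
Total groups: 4

4


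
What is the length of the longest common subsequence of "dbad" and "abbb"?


LCS of "dbad" and "abbb"
DP table:
           a    b    b    b
      0    0    0    0    0
  d   0    0    0    0    0
  b   0    0    1    1    1
  a   0    1    1    1    1
  d   0    1    1    1    1
LCS length = dp[4][4] = 1

1


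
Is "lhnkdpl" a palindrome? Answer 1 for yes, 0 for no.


Input: lhnkdpl
Reversed: lpdknhl
  Compare pos 0 ('l') with pos 6 ('l'): match
  Compare pos 1 ('h') with pos 5 ('p'): MISMATCH
  Compare pos 2 ('n') with pos 4 ('d'): MISMATCH
Result: not a palindrome

0


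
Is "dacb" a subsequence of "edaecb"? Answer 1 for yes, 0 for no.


Check if "dacb" is a subsequence of "edaecb"
Greedy scan:
  Position 0 ('e'): no match needed
  Position 1 ('d'): matches sub[0] = 'd'
  Position 2 ('a'): matches sub[1] = 'a'
  Position 3 ('e'): no match needed
  Position 4 ('c'): matches sub[2] = 'c'
  Position 5 ('b'): matches sub[3] = 'b'
All 4 characters matched => is a subsequence

1


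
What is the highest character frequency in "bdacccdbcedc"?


Input: bdacccdbcedc
Character counts:
  'a': 1
  'b': 2
  'c': 5
  'd': 3
  'e': 1
Maximum frequency: 5

5


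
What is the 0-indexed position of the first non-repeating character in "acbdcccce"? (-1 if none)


Input: acbdcccce
Character frequencies:
  'a': 1
  'b': 1
  'c': 5
  'd': 1
  'e': 1
Scanning left to right for freq == 1:
  Position 0 ('a'): unique! => answer = 0

0


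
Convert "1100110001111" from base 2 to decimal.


Input: "1100110001111" in base 2
Positional expansion:
  Digit '1' (value 1) x 2^12 = 4096
  Digit '1' (value 1) x 2^11 = 2048
  Digit '0' (value 0) x 2^10 = 0
  Digit '0' (value 0) x 2^9 = 0
  Digit '1' (value 1) x 2^8 = 256
  Digit '1' (value 1) x 2^7 = 128
  Digit '0' (value 0) x 2^6 = 0
  Digit '0' (value 0) x 2^5 = 0
  Digit '0' (value 0) x 2^4 = 0
  Digit '1' (value 1) x 2^3 = 8
  Digit '1' (value 1) x 2^2 = 4
  Digit '1' (value 1) x 2^1 = 2
  Digit '1' (value 1) x 2^0 = 1
Sum = 6543

6543


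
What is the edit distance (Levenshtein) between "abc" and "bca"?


Computing edit distance: "abc" -> "bca"
DP table:
           b    c    a
      0    1    2    3
  a   1    1    2    2
  b   2    1    2    3
  c   3    2    1    2
Edit distance = dp[3][3] = 2

2


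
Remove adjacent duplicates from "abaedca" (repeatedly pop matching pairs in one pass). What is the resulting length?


Input: abaedca
Stack-based adjacent duplicate removal:
  Read 'a': push. Stack: a
  Read 'b': push. Stack: ab
  Read 'a': push. Stack: aba
  Read 'e': push. Stack: abae
  Read 'd': push. Stack: abaed
  Read 'c': push. Stack: abaedc
  Read 'a': push. Stack: abaedca
Final stack: "abaedca" (length 7)

7


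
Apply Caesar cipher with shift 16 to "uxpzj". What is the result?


Caesar cipher: shift "uxpzj" by 16
  'u' (pos 20) + 16 = pos 10 = 'k'
  'x' (pos 23) + 16 = pos 13 = 'n'
  'p' (pos 15) + 16 = pos 5 = 'f'
  'z' (pos 25) + 16 = pos 15 = 'p'
  'j' (pos 9) + 16 = pos 25 = 'z'
Result: knfpz

knfpz


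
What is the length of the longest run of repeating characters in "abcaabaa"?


Input: "abcaabaa"
Scanning for longest run:
  Position 1 ('b'): new char, reset run to 1
  Position 2 ('c'): new char, reset run to 1
  Position 3 ('a'): new char, reset run to 1
  Position 4 ('a'): continues run of 'a', length=2
  Position 5 ('b'): new char, reset run to 1
  Position 6 ('a'): new char, reset run to 1
  Position 7 ('a'): continues run of 'a', length=2
Longest run: 'a' with length 2

2


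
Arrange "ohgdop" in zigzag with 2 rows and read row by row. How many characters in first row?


Zigzag "ohgdop" into 2 rows:
Placing characters:
  'o' => row 0
  'h' => row 1
  'g' => row 0
  'd' => row 1
  'o' => row 0
  'p' => row 1
Rows:
  Row 0: "ogo"
  Row 1: "hdp"
First row length: 3

3


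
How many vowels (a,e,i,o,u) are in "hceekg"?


Input: hceekg
Checking each character:
  'h' at position 0: consonant
  'c' at position 1: consonant
  'e' at position 2: vowel (running total: 1)
  'e' at position 3: vowel (running total: 2)
  'k' at position 4: consonant
  'g' at position 5: consonant
Total vowels: 2

2


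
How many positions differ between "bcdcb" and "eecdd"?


Comparing "bcdcb" and "eecdd" position by position:
  Position 0: 'b' vs 'e' => DIFFER
  Position 1: 'c' vs 'e' => DIFFER
  Position 2: 'd' vs 'c' => DIFFER
  Position 3: 'c' vs 'd' => DIFFER
  Position 4: 'b' vs 'd' => DIFFER
Positions that differ: 5

5


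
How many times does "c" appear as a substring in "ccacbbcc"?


Searching for "c" in "ccacbbcc"
Scanning each position:
  Position 0: "c" => MATCH
  Position 1: "c" => MATCH
  Position 2: "a" => no
  Position 3: "c" => MATCH
  Position 4: "b" => no
  Position 5: "b" => no
  Position 6: "c" => MATCH
  Position 7: "c" => MATCH
Total occurrences: 5

5


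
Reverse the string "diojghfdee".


Input: diojghfdee
Reading characters right to left:
  Position 9: 'e'
  Position 8: 'e'
  Position 7: 'd'
  Position 6: 'f'
  Position 5: 'h'
  Position 4: 'g'
  Position 3: 'j'
  Position 2: 'o'
  Position 1: 'i'
  Position 0: 'd'
Reversed: eedfhgjoid

eedfhgjoid


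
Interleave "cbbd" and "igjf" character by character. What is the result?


Interleaving "cbbd" and "igjf":
  Position 0: 'c' from first, 'i' from second => "ci"
  Position 1: 'b' from first, 'g' from second => "bg"
  Position 2: 'b' from first, 'j' from second => "bj"
  Position 3: 'd' from first, 'f' from second => "df"
Result: cibgbjdf

cibgbjdf


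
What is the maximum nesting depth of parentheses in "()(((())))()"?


Input: "()(((())))()"
Tracking depth:
  Position 0 '(': depth becomes 1
  Position 1 ')': depth becomes 0
  Position 2 '(': depth becomes 1
  Position 3 '(': depth becomes 2
  Position 4 '(': depth becomes 3
  Position 5 '(': depth becomes 4
  Position 6 ')': depth becomes 3
  Position 7 ')': depth becomes 2
  Position 8 ')': depth becomes 1
  Position 9 ')': depth becomes 0
  Position 10 '(': depth becomes 1
  Position 11 ')': depth becomes 0
Maximum depth reached: 4

4


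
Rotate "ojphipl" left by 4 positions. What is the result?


Input: "ojphipl", rotate left by 4
First 4 characters: "ojph"
Remaining characters: "ipl"
Concatenate remaining + first: "ipl" + "ojph" = "iplojph"

iplojph


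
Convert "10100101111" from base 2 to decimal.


Input: "10100101111" in base 2
Positional expansion:
  Digit '1' (value 1) x 2^10 = 1024
  Digit '0' (value 0) x 2^9 = 0
  Digit '1' (value 1) x 2^8 = 256
  Digit '0' (value 0) x 2^7 = 0
  Digit '0' (value 0) x 2^6 = 0
  Digit '1' (value 1) x 2^5 = 32
  Digit '0' (value 0) x 2^4 = 0
  Digit '1' (value 1) x 2^3 = 8
  Digit '1' (value 1) x 2^2 = 4
  Digit '1' (value 1) x 2^1 = 2
  Digit '1' (value 1) x 2^0 = 1
Sum = 1327

1327


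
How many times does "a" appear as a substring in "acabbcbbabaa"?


Searching for "a" in "acabbcbbabaa"
Scanning each position:
  Position 0: "a" => MATCH
  Position 1: "c" => no
  Position 2: "a" => MATCH
  Position 3: "b" => no
  Position 4: "b" => no
  Position 5: "c" => no
  Position 6: "b" => no
  Position 7: "b" => no
  Position 8: "a" => MATCH
  Position 9: "b" => no
  Position 10: "a" => MATCH
  Position 11: "a" => MATCH
Total occurrences: 5

5


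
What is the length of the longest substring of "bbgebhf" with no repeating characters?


Input: "bbgebhf"
Sliding window (track last position of each char):
  Position 0 ('b'): window [0,0] length 1 -- new best
  Position 1 ('b'): repeat (last at 0), move window start to 1
  Position 1 ('b'): window [1,1] length 1
  Position 2 ('g'): window [1,2] length 2 -- new best
  Position 3 ('e'): window [1,3] length 3 -- new best
  Position 4 ('b'): repeat (last at 1), move window start to 2
  Position 4 ('b'): window [2,4] length 3
  Position 5 ('h'): window [2,5] length 4 -- new best
  Position 6 ('f'): window [2,6] length 5 -- new best
Longest substring with no repeats: "gebhf" with length 5

5


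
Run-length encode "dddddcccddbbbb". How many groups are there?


Input: dddddcccddbbbb
Scanning for consecutive runs:
  Group 1: 'd' x 5 (positions 0-4)
  Group 2: 'c' x 3 (positions 5-7)
  Group 3: 'd' x 2 (positions 8-9)
  Group 4: 'b' x 4 (positions 10-13)
Total groups: 4

4


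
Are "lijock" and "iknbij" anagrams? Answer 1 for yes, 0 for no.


Strings: "lijock", "iknbij"
Sorted first:  cijklo
Sorted second: biijkn
Differ at position 0: 'c' vs 'b' => not anagrams

0


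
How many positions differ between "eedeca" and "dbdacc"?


Comparing "eedeca" and "dbdacc" position by position:
  Position 0: 'e' vs 'd' => DIFFER
  Position 1: 'e' vs 'b' => DIFFER
  Position 2: 'd' vs 'd' => same
  Position 3: 'e' vs 'a' => DIFFER
  Position 4: 'c' vs 'c' => same
  Position 5: 'a' vs 'c' => DIFFER
Positions that differ: 4

4


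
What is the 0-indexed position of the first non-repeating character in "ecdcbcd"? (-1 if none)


Input: ecdcbcd
Character frequencies:
  'b': 1
  'c': 3
  'd': 2
  'e': 1
Scanning left to right for freq == 1:
  Position 0 ('e'): unique! => answer = 0

0


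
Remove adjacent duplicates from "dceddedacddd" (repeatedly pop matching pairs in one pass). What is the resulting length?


Input: dceddedacddd
Stack-based adjacent duplicate removal:
  Read 'd': push. Stack: d
  Read 'c': push. Stack: dc
  Read 'e': push. Stack: dce
  Read 'd': push. Stack: dced
  Read 'd': matches stack top 'd' => pop. Stack: dce
  Read 'e': matches stack top 'e' => pop. Stack: dc
  Read 'd': push. Stack: dcd
  Read 'a': push. Stack: dcda
  Read 'c': push. Stack: dcdac
  Read 'd': push. Stack: dcdacd
  Read 'd': matches stack top 'd' => pop. Stack: dcdac
  Read 'd': push. Stack: dcdacd
Final stack: "dcdacd" (length 6)

6


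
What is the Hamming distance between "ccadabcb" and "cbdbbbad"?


Comparing "ccadabcb" and "cbdbbbad" position by position:
  Position 0: 'c' vs 'c' => same
  Position 1: 'c' vs 'b' => differ
  Position 2: 'a' vs 'd' => differ
  Position 3: 'd' vs 'b' => differ
  Position 4: 'a' vs 'b' => differ
  Position 5: 'b' vs 'b' => same
  Position 6: 'c' vs 'a' => differ
  Position 7: 'b' vs 'd' => differ
Total differences (Hamming distance): 6

6


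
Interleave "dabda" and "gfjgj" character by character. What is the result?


Interleaving "dabda" and "gfjgj":
  Position 0: 'd' from first, 'g' from second => "dg"
  Position 1: 'a' from first, 'f' from second => "af"
  Position 2: 'b' from first, 'j' from second => "bj"
  Position 3: 'd' from first, 'g' from second => "dg"
  Position 4: 'a' from first, 'j' from second => "aj"
Result: dgafbjdgaj

dgafbjdgaj


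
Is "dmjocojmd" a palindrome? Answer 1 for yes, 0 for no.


Input: dmjocojmd
Reversed: dmjocojmd
  Compare pos 0 ('d') with pos 8 ('d'): match
  Compare pos 1 ('m') with pos 7 ('m'): match
  Compare pos 2 ('j') with pos 6 ('j'): match
  Compare pos 3 ('o') with pos 5 ('o'): match
Result: palindrome

1


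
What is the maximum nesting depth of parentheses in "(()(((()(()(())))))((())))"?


Input: "(()(((()(()(())))))((())))"
Tracking depth:
  Position 0 '(': depth becomes 1
  Position 1 '(': depth becomes 2
  Position 2 ')': depth becomes 1
  Position 3 '(': depth becomes 2
  Position 4 '(': depth becomes 3
  Position 5 '(': depth becomes 4
  Position 6 '(': depth becomes 5
  Position 7 ')': depth becomes 4
  Position 8 '(': depth becomes 5
  Position 9 '(': depth becomes 6
  Position 10 ')': depth becomes 5
  Position 11 '(': depth becomes 6
  Position 12 '(': depth becomes 7
  Position 13 ')': depth becomes 6
  Position 14 ')': depth becomes 5
  Position 15 ')': depth becomes 4
  Position 16 ')': depth becomes 3
  Position 17 ')': depth becomes 2
  Position 18 ')': depth becomes 1
  Position 19 '(': depth becomes 2
  Position 20 '(': depth becomes 3
  Position 21 '(': depth becomes 4
  Position 22 ')': depth becomes 3
  Position 23 ')': depth becomes 2
  Position 24 ')': depth becomes 1
  Position 25 ')': depth becomes 0
Maximum depth reached: 7

7


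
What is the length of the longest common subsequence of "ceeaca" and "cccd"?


LCS of "ceeaca" and "cccd"
DP table:
           c    c    c    d
      0    0    0    0    0
  c   0    1    1    1    1
  e   0    1    1    1    1
  e   0    1    1    1    1
  a   0    1    1    1    1
  c   0    1    2    2    2
  a   0    1    2    2    2
LCS length = dp[6][4] = 2

2


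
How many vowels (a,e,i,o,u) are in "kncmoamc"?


Input: kncmoamc
Checking each character:
  'k' at position 0: consonant
  'n' at position 1: consonant
  'c' at position 2: consonant
  'm' at position 3: consonant
  'o' at position 4: vowel (running total: 1)
  'a' at position 5: vowel (running total: 2)
  'm' at position 6: consonant
  'c' at position 7: consonant
Total vowels: 2

2


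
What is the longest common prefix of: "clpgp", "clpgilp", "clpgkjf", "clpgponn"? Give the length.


Words: clpgp, clpgilp, clpgkjf, clpgponn
  Position 0: all 'c' => match
  Position 1: all 'l' => match
  Position 2: all 'p' => match
  Position 3: all 'g' => match
  Position 4: ('p', 'i', 'k', 'p') => mismatch, stop
LCP = "clpg" (length 4)

4


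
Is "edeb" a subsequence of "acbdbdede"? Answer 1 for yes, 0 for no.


Check if "edeb" is a subsequence of "acbdbdede"
Greedy scan:
  Position 0 ('a'): no match needed
  Position 1 ('c'): no match needed
  Position 2 ('b'): no match needed
  Position 3 ('d'): no match needed
  Position 4 ('b'): no match needed
  Position 5 ('d'): no match needed
  Position 6 ('e'): matches sub[0] = 'e'
  Position 7 ('d'): matches sub[1] = 'd'
  Position 8 ('e'): matches sub[2] = 'e'
Only matched 3/4 characters => not a subsequence

0


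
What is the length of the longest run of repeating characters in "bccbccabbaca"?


Input: "bccbccabbaca"
Scanning for longest run:
  Position 1 ('c'): new char, reset run to 1
  Position 2 ('c'): continues run of 'c', length=2
  Position 3 ('b'): new char, reset run to 1
  Position 4 ('c'): new char, reset run to 1
  Position 5 ('c'): continues run of 'c', length=2
  Position 6 ('a'): new char, reset run to 1
  Position 7 ('b'): new char, reset run to 1
  Position 8 ('b'): continues run of 'b', length=2
  Position 9 ('a'): new char, reset run to 1
  Position 10 ('c'): new char, reset run to 1
  Position 11 ('a'): new char, reset run to 1
Longest run: 'c' with length 2

2


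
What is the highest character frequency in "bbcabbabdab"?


Input: bbcabbabdab
Character counts:
  'a': 3
  'b': 6
  'c': 1
  'd': 1
Maximum frequency: 6

6


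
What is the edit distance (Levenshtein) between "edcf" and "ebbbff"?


Computing edit distance: "edcf" -> "ebbbff"
DP table:
           e    b    b    b    f    f
      0    1    2    3    4    5    6
  e   1    0    1    2    3    4    5
  d   2    1    1    2    3    4    5
  c   3    2    2    2    3    4    5
  f   4    3    3    3    3    3    4
Edit distance = dp[4][6] = 4

4


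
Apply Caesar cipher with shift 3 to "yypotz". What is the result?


Caesar cipher: shift "yypotz" by 3
  'y' (pos 24) + 3 = pos 1 = 'b'
  'y' (pos 24) + 3 = pos 1 = 'b'
  'p' (pos 15) + 3 = pos 18 = 's'
  'o' (pos 14) + 3 = pos 17 = 'r'
  't' (pos 19) + 3 = pos 22 = 'w'
  'z' (pos 25) + 3 = pos 2 = 'c'
Result: bbsrwc

bbsrwc


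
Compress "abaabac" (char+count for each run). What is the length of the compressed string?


Input: abaabac
Runs:
  'a' x 1 => "a1"
  'b' x 1 => "b1"
  'a' x 2 => "a2"
  'b' x 1 => "b1"
  'a' x 1 => "a1"
  'c' x 1 => "c1"
Compressed: "a1b1a2b1a1c1"
Compressed length: 12

12


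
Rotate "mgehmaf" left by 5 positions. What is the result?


Input: "mgehmaf", rotate left by 5
First 5 characters: "mgehm"
Remaining characters: "af"
Concatenate remaining + first: "af" + "mgehm" = "afmgehm"

afmgehm


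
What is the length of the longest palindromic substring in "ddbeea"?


Input: "ddbeea"
Checking substrings for palindromes:
  [0:2] "dd" (len 2) => palindrome
  [3:5] "ee" (len 2) => palindrome
Longest palindromic substring: "dd" with length 2

2


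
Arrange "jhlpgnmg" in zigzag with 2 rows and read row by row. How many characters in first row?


Zigzag "jhlpgnmg" into 2 rows:
Placing characters:
  'j' => row 0
  'h' => row 1
  'l' => row 0
  'p' => row 1
  'g' => row 0
  'n' => row 1
  'm' => row 0
  'g' => row 1
Rows:
  Row 0: "jlgm"
  Row 1: "hpng"
First row length: 4

4


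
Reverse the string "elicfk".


Input: elicfk
Reading characters right to left:
  Position 5: 'k'
  Position 4: 'f'
  Position 3: 'c'
  Position 2: 'i'
  Position 1: 'l'
  Position 0: 'e'
Reversed: kfcile

kfcile


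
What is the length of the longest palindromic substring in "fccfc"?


Input: "fccfc"
Checking substrings for palindromes:
  [0:4] "fccf" (len 4) => palindrome
  [2:5] "cfc" (len 3) => palindrome
  [1:3] "cc" (len 2) => palindrome
Longest palindromic substring: "fccf" with length 4

4


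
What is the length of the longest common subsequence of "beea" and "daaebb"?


LCS of "beea" and "daaebb"
DP table:
           d    a    a    e    b    b
      0    0    0    0    0    0    0
  b   0    0    0    0    0    1    1
  e   0    0    0    0    1    1    1
  e   0    0    0    0    1    1    1
  a   0    0    1    1    1    1    1
LCS length = dp[4][6] = 1

1


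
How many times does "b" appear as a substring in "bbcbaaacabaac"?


Searching for "b" in "bbcbaaacabaac"
Scanning each position:
  Position 0: "b" => MATCH
  Position 1: "b" => MATCH
  Position 2: "c" => no
  Position 3: "b" => MATCH
  Position 4: "a" => no
  Position 5: "a" => no
  Position 6: "a" => no
  Position 7: "c" => no
  Position 8: "a" => no
  Position 9: "b" => MATCH
  Position 10: "a" => no
  Position 11: "a" => no
  Position 12: "c" => no
Total occurrences: 4

4


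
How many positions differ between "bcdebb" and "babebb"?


Comparing "bcdebb" and "babebb" position by position:
  Position 0: 'b' vs 'b' => same
  Position 1: 'c' vs 'a' => DIFFER
  Position 2: 'd' vs 'b' => DIFFER
  Position 3: 'e' vs 'e' => same
  Position 4: 'b' vs 'b' => same
  Position 5: 'b' vs 'b' => same
Positions that differ: 2

2


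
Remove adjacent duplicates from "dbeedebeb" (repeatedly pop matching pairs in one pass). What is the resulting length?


Input: dbeedebeb
Stack-based adjacent duplicate removal:
  Read 'd': push. Stack: d
  Read 'b': push. Stack: db
  Read 'e': push. Stack: dbe
  Read 'e': matches stack top 'e' => pop. Stack: db
  Read 'd': push. Stack: dbd
  Read 'e': push. Stack: dbde
  Read 'b': push. Stack: dbdeb
  Read 'e': push. Stack: dbdebe
  Read 'b': push. Stack: dbdebeb
Final stack: "dbdebeb" (length 7)

7


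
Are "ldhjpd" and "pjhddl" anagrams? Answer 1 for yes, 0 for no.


Strings: "ldhjpd", "pjhddl"
Sorted first:  ddhjlp
Sorted second: ddhjlp
Sorted forms match => anagrams

1


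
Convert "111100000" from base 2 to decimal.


Input: "111100000" in base 2
Positional expansion:
  Digit '1' (value 1) x 2^8 = 256
  Digit '1' (value 1) x 2^7 = 128
  Digit '1' (value 1) x 2^6 = 64
  Digit '1' (value 1) x 2^5 = 32
  Digit '0' (value 0) x 2^4 = 0
  Digit '0' (value 0) x 2^3 = 0
  Digit '0' (value 0) x 2^2 = 0
  Digit '0' (value 0) x 2^1 = 0
  Digit '0' (value 0) x 2^0 = 0
Sum = 480

480


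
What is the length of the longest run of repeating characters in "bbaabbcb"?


Input: "bbaabbcb"
Scanning for longest run:
  Position 1 ('b'): continues run of 'b', length=2
  Position 2 ('a'): new char, reset run to 1
  Position 3 ('a'): continues run of 'a', length=2
  Position 4 ('b'): new char, reset run to 1
  Position 5 ('b'): continues run of 'b', length=2
  Position 6 ('c'): new char, reset run to 1
  Position 7 ('b'): new char, reset run to 1
Longest run: 'b' with length 2

2


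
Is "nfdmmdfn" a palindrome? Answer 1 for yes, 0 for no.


Input: nfdmmdfn
Reversed: nfdmmdfn
  Compare pos 0 ('n') with pos 7 ('n'): match
  Compare pos 1 ('f') with pos 6 ('f'): match
  Compare pos 2 ('d') with pos 5 ('d'): match
  Compare pos 3 ('m') with pos 4 ('m'): match
Result: palindrome

1


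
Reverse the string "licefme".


Input: licefme
Reading characters right to left:
  Position 6: 'e'
  Position 5: 'm'
  Position 4: 'f'
  Position 3: 'e'
  Position 2: 'c'
  Position 1: 'i'
  Position 0: 'l'
Reversed: emfecil

emfecil


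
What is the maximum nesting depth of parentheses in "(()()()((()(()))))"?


Input: "(()()()((()(()))))"
Tracking depth:
  Position 0 '(': depth becomes 1
  Position 1 '(': depth becomes 2
  Position 2 ')': depth becomes 1
  Position 3 '(': depth becomes 2
  Position 4 ')': depth becomes 1
  Position 5 '(': depth becomes 2
  Position 6 ')': depth becomes 1
  Position 7 '(': depth becomes 2
  Position 8 '(': depth becomes 3
  Position 9 '(': depth becomes 4
  Position 10 ')': depth becomes 3
  Position 11 '(': depth becomes 4
  Position 12 '(': depth becomes 5
  Position 13 ')': depth becomes 4
  Position 14 ')': depth becomes 3
  Position 15 ')': depth becomes 2
  Position 16 ')': depth becomes 1
  Position 17 ')': depth becomes 0
Maximum depth reached: 5

5


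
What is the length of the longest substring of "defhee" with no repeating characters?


Input: "defhee"
Sliding window (track last position of each char):
  Position 0 ('d'): window [0,0] length 1 -- new best
  Position 1 ('e'): window [0,1] length 2 -- new best
  Position 2 ('f'): window [0,2] length 3 -- new best
  Position 3 ('h'): window [0,3] length 4 -- new best
  Position 4 ('e'): repeat (last at 1), move window start to 2
  Position 4 ('e'): window [2,4] length 3
  Position 5 ('e'): repeat (last at 4), move window start to 5
  Position 5 ('e'): window [5,5] length 1
Longest substring with no repeats: "defh" with length 4

4


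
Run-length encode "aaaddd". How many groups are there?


Input: aaaddd
Scanning for consecutive runs:
  Group 1: 'a' x 3 (positions 0-2)
  Group 2: 'd' x 3 (positions 3-5)
Total groups: 2

2


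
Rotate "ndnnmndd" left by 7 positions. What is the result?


Input: "ndnnmndd", rotate left by 7
First 7 characters: "ndnnmnd"
Remaining characters: "d"
Concatenate remaining + first: "d" + "ndnnmnd" = "dndnnmnd"

dndnnmnd


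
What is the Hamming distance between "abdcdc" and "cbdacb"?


Comparing "abdcdc" and "cbdacb" position by position:
  Position 0: 'a' vs 'c' => differ
  Position 1: 'b' vs 'b' => same
  Position 2: 'd' vs 'd' => same
  Position 3: 'c' vs 'a' => differ
  Position 4: 'd' vs 'c' => differ
  Position 5: 'c' vs 'b' => differ
Total differences (Hamming distance): 4

4


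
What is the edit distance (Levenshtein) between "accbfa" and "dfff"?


Computing edit distance: "accbfa" -> "dfff"
DP table:
           d    f    f    f
      0    1    2    3    4
  a   1    1    2    3    4
  c   2    2    2    3    4
  c   3    3    3    3    4
  b   4    4    4    4    4
  f   5    5    4    4    4
  a   6    6    5    5    5
Edit distance = dp[6][4] = 5

5


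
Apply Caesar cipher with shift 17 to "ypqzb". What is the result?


Caesar cipher: shift "ypqzb" by 17
  'y' (pos 24) + 17 = pos 15 = 'p'
  'p' (pos 15) + 17 = pos 6 = 'g'
  'q' (pos 16) + 17 = pos 7 = 'h'
  'z' (pos 25) + 17 = pos 16 = 'q'
  'b' (pos 1) + 17 = pos 18 = 's'
Result: pghqs

pghqs


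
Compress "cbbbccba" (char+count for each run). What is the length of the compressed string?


Input: cbbbccba
Runs:
  'c' x 1 => "c1"
  'b' x 3 => "b3"
  'c' x 2 => "c2"
  'b' x 1 => "b1"
  'a' x 1 => "a1"
Compressed: "c1b3c2b1a1"
Compressed length: 10

10


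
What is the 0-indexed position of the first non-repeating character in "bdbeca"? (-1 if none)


Input: bdbeca
Character frequencies:
  'a': 1
  'b': 2
  'c': 1
  'd': 1
  'e': 1
Scanning left to right for freq == 1:
  Position 0 ('b'): freq=2, skip
  Position 1 ('d'): unique! => answer = 1

1


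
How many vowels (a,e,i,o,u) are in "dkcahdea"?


Input: dkcahdea
Checking each character:
  'd' at position 0: consonant
  'k' at position 1: consonant
  'c' at position 2: consonant
  'a' at position 3: vowel (running total: 1)
  'h' at position 4: consonant
  'd' at position 5: consonant
  'e' at position 6: vowel (running total: 2)
  'a' at position 7: vowel (running total: 3)
Total vowels: 3

3


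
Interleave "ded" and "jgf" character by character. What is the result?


Interleaving "ded" and "jgf":
  Position 0: 'd' from first, 'j' from second => "dj"
  Position 1: 'e' from first, 'g' from second => "eg"
  Position 2: 'd' from first, 'f' from second => "df"
Result: djegdf

djegdf


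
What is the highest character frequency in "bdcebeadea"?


Input: bdcebeadea
Character counts:
  'a': 2
  'b': 2
  'c': 1
  'd': 2
  'e': 3
Maximum frequency: 3

3


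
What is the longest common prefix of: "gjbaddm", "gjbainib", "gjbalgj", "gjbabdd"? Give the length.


Words: gjbaddm, gjbainib, gjbalgj, gjbabdd
  Position 0: all 'g' => match
  Position 1: all 'j' => match
  Position 2: all 'b' => match
  Position 3: all 'a' => match
  Position 4: ('d', 'i', 'l', 'b') => mismatch, stop
LCP = "gjba" (length 4)

4


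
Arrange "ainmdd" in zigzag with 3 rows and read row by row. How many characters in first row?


Zigzag "ainmdd" into 3 rows:
Placing characters:
  'a' => row 0
  'i' => row 1
  'n' => row 2
  'm' => row 1
  'd' => row 0
  'd' => row 1
Rows:
  Row 0: "ad"
  Row 1: "imd"
  Row 2: "n"
First row length: 2

2


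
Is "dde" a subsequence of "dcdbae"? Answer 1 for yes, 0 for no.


Check if "dde" is a subsequence of "dcdbae"
Greedy scan:
  Position 0 ('d'): matches sub[0] = 'd'
  Position 1 ('c'): no match needed
  Position 2 ('d'): matches sub[1] = 'd'
  Position 3 ('b'): no match needed
  Position 4 ('a'): no match needed
  Position 5 ('e'): matches sub[2] = 'e'
All 3 characters matched => is a subsequence

1


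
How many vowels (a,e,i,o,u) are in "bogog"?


Input: bogog
Checking each character:
  'b' at position 0: consonant
  'o' at position 1: vowel (running total: 1)
  'g' at position 2: consonant
  'o' at position 3: vowel (running total: 2)
  'g' at position 4: consonant
Total vowels: 2

2


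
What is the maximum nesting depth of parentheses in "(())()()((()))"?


Input: "(())()()((()))"
Tracking depth:
  Position 0 '(': depth becomes 1
  Position 1 '(': depth becomes 2
  Position 2 ')': depth becomes 1
  Position 3 ')': depth becomes 0
  Position 4 '(': depth becomes 1
  Position 5 ')': depth becomes 0
  Position 6 '(': depth becomes 1
  Position 7 ')': depth becomes 0
  Position 8 '(': depth becomes 1
  Position 9 '(': depth becomes 2
  Position 10 '(': depth becomes 3
  Position 11 ')': depth becomes 2
  Position 12 ')': depth becomes 1
  Position 13 ')': depth becomes 0
Maximum depth reached: 3

3


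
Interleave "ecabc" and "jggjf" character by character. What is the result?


Interleaving "ecabc" and "jggjf":
  Position 0: 'e' from first, 'j' from second => "ej"
  Position 1: 'c' from first, 'g' from second => "cg"
  Position 2: 'a' from first, 'g' from second => "ag"
  Position 3: 'b' from first, 'j' from second => "bj"
  Position 4: 'c' from first, 'f' from second => "cf"
Result: ejcgagbjcf

ejcgagbjcf


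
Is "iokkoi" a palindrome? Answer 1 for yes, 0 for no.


Input: iokkoi
Reversed: iokkoi
  Compare pos 0 ('i') with pos 5 ('i'): match
  Compare pos 1 ('o') with pos 4 ('o'): match
  Compare pos 2 ('k') with pos 3 ('k'): match
Result: palindrome

1


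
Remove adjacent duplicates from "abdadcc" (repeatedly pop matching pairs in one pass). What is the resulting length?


Input: abdadcc
Stack-based adjacent duplicate removal:
  Read 'a': push. Stack: a
  Read 'b': push. Stack: ab
  Read 'd': push. Stack: abd
  Read 'a': push. Stack: abda
  Read 'd': push. Stack: abdad
  Read 'c': push. Stack: abdadc
  Read 'c': matches stack top 'c' => pop. Stack: abdad
Final stack: "abdad" (length 5)

5


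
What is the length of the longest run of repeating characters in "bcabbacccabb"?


Input: "bcabbacccabb"
Scanning for longest run:
  Position 1 ('c'): new char, reset run to 1
  Position 2 ('a'): new char, reset run to 1
  Position 3 ('b'): new char, reset run to 1
  Position 4 ('b'): continues run of 'b', length=2
  Position 5 ('a'): new char, reset run to 1
  Position 6 ('c'): new char, reset run to 1
  Position 7 ('c'): continues run of 'c', length=2
  Position 8 ('c'): continues run of 'c', length=3
  Position 9 ('a'): new char, reset run to 1
  Position 10 ('b'): new char, reset run to 1
  Position 11 ('b'): continues run of 'b', length=2
Longest run: 'c' with length 3

3


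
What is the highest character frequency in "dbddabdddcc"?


Input: dbddabdddcc
Character counts:
  'a': 1
  'b': 2
  'c': 2
  'd': 6
Maximum frequency: 6

6


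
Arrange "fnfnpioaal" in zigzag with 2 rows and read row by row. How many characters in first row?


Zigzag "fnfnpioaal" into 2 rows:
Placing characters:
  'f' => row 0
  'n' => row 1
  'f' => row 0
  'n' => row 1
  'p' => row 0
  'i' => row 1
  'o' => row 0
  'a' => row 1
  'a' => row 0
  'l' => row 1
Rows:
  Row 0: "ffpoa"
  Row 1: "nnial"
First row length: 5

5
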